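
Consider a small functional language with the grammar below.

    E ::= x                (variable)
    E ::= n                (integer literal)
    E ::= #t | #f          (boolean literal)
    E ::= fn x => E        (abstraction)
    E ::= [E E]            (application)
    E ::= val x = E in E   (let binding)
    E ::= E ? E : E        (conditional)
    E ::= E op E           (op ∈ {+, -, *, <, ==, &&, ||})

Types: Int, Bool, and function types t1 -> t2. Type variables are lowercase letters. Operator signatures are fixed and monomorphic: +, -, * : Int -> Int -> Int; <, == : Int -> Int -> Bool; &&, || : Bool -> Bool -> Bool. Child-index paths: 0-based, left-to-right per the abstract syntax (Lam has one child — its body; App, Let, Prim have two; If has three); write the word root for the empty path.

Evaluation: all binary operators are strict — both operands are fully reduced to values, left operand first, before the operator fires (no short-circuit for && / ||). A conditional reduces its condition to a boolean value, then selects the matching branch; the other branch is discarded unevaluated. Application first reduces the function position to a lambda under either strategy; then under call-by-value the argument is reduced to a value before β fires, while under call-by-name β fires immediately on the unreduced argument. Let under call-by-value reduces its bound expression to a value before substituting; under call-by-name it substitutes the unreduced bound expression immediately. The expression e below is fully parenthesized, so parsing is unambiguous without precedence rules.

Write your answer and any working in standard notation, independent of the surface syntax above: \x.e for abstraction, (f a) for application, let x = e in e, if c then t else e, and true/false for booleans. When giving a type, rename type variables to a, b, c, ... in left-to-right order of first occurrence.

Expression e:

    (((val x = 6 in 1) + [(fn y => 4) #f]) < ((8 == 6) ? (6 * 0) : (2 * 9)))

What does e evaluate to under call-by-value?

Answer: true

Derivation:
step 0: (((let x = 6 in 1) + ((\y.4) false)) < (if (8 == 6) then (6 * 0) else (2 * 9)))
step 1: [let@0.0] ((1 + ((\y.4) false)) < (if (8 == 6) then (6 * 0) else (2 * 9)))
step 2: [beta@0.1] ((1 + 4) < (if (8 == 6) then (6 * 0) else (2 * 9)))
step 3: [delta@0] (5 < (if (8 == 6) then (6 * 0) else (2 * 9)))
step 4: [delta@1.0] (5 < (if false then (6 * 0) else (2 * 9)))
step 5: [if@1] (5 < (2 * 9))
step 6: [delta@1] (5 < 18)
step 7: [delta@root] true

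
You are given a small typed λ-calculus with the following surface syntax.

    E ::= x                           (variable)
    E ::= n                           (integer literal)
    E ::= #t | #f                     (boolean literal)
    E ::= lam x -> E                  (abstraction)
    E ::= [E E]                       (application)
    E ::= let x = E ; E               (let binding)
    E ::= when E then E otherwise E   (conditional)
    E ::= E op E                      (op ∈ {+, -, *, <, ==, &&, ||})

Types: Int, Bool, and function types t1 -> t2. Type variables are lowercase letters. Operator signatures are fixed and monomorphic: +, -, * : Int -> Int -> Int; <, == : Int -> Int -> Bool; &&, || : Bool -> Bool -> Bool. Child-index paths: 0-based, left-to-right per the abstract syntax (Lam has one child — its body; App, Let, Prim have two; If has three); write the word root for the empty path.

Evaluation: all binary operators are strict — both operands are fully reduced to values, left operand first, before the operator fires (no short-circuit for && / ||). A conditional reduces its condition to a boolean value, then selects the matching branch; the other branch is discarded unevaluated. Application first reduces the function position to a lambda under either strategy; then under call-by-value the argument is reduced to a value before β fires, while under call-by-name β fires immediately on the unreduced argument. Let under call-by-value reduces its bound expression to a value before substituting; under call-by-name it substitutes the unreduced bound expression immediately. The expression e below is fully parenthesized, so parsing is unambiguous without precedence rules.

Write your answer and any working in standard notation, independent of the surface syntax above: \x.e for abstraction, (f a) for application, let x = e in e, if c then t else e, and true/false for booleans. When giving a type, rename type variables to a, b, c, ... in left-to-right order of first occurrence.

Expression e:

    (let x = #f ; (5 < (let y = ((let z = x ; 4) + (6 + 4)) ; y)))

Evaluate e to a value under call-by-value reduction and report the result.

Answer: true

Working:
step 0: (let x = false in (5 < (let y = ((let z = x in 4) + (6 + 4)) in y)))
step 1: [let@root] (5 < (let y = ((let z = false in 4) + (6 + 4)) in y))
step 2: [let@1.0.0] (5 < (let y = (4 + (6 + 4)) in y))
step 3: [delta@1.0.1] (5 < (let y = (4 + 10) in y))
step 4: [delta@1.0] (5 < (let y = 14 in y))
step 5: [let@1] (5 < 14)
step 6: [delta@root] true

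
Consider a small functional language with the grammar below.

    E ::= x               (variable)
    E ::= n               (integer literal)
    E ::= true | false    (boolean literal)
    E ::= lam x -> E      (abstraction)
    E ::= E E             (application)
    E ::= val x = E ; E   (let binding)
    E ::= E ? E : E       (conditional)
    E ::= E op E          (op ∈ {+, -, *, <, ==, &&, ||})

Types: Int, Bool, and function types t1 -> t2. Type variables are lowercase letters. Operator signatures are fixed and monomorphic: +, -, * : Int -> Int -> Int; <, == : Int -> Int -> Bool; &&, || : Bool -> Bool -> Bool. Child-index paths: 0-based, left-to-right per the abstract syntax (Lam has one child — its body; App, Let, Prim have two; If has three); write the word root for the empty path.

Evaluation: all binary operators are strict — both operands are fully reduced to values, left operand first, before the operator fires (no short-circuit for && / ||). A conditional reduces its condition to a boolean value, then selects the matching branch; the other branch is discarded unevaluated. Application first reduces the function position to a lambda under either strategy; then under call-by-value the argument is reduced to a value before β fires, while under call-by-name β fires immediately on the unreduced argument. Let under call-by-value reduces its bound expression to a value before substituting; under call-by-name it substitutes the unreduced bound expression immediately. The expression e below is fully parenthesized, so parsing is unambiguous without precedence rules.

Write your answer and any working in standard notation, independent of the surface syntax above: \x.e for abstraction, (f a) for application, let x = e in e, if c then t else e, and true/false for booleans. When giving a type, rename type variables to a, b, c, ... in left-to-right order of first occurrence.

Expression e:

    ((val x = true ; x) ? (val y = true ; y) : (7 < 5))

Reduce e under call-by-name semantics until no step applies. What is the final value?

Answer: true

Working:
step 0: (if (let x = true in x) then (let y = true in y) else (7 < 5))
step 1: [let@0] (if true then (let y = true in y) else (7 < 5))
step 2: [if@root] (let y = true in y)
step 3: [let@root] true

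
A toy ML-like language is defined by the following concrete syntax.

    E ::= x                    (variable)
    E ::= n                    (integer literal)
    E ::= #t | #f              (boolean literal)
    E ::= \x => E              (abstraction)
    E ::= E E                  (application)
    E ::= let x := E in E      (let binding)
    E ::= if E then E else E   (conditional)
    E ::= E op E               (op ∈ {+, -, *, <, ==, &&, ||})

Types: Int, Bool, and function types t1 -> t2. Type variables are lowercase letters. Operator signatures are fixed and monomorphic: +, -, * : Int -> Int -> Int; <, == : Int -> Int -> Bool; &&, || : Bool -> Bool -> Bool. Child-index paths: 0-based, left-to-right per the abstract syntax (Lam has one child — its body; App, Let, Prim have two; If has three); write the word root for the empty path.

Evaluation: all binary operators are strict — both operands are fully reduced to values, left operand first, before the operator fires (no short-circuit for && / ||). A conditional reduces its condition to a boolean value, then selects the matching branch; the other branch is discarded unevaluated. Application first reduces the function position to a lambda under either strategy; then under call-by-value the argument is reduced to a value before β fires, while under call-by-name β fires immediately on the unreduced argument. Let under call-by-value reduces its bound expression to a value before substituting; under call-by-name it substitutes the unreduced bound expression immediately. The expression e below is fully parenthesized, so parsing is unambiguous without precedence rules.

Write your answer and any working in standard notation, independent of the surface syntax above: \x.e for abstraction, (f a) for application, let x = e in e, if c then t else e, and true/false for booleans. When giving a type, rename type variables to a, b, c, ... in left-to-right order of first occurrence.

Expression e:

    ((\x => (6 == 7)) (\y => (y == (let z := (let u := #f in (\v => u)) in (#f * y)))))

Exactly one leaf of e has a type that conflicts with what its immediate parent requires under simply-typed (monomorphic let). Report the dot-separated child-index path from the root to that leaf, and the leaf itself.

Derivation:
  unify Int ~ Int
  unify Int ~ Int
\x._ : a -> Bool
y : b
  unify b ~ Int
let u : Bool
u : Bool
\v._ : c -> Bool
let z : c -> Bool
  unify Bool ~ Int
  FAIL: mismatch Bool ~ Int

Answer: 1.0.1.1.0 : false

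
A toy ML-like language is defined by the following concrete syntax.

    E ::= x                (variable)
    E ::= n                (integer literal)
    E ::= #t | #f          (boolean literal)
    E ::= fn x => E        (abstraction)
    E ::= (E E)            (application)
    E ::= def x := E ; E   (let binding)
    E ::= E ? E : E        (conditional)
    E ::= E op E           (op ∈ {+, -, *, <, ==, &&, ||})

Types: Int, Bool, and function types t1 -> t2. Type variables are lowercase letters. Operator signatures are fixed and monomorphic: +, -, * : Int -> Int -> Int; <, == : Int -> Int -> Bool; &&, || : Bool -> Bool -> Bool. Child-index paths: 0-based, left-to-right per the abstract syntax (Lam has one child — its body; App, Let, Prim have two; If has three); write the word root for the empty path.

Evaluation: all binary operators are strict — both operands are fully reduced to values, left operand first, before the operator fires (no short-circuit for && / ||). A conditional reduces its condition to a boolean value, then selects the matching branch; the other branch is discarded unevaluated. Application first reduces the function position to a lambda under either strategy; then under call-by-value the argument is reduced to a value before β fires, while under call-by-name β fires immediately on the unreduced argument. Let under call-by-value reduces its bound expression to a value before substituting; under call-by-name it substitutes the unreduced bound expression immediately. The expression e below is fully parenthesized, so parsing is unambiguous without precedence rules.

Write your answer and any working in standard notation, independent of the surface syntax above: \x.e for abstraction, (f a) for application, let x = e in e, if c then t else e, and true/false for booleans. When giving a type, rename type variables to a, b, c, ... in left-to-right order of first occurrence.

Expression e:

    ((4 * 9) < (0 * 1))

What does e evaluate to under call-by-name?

Derivation:
step 0: ((4 * 9) < (0 * 1))
step 1: [delta@0] (36 < (0 * 1))
step 2: [delta@1] (36 < 0)
step 3: [delta@root] false

Answer: false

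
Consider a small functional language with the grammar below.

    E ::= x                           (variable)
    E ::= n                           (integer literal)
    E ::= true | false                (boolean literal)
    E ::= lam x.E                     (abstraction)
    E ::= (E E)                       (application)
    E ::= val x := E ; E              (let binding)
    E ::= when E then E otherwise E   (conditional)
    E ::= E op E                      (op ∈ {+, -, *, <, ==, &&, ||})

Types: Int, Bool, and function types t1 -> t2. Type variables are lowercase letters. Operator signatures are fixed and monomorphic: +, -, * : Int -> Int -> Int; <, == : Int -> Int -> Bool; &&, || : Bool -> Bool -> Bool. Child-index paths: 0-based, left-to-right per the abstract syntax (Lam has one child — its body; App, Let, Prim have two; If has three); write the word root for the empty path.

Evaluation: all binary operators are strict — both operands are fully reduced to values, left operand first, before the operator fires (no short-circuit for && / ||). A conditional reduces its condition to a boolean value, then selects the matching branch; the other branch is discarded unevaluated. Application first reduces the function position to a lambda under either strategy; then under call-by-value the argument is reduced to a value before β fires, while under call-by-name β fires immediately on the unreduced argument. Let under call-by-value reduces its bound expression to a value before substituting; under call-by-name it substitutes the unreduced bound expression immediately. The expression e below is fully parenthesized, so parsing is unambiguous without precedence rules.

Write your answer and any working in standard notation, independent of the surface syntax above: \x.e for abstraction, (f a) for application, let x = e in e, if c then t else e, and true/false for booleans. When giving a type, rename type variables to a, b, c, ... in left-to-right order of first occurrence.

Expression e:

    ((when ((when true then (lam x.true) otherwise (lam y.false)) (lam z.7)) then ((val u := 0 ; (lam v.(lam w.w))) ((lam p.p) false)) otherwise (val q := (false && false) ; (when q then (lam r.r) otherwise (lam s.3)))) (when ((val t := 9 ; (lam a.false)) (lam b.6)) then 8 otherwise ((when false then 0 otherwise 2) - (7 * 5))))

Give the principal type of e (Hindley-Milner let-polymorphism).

Answer: Int

Working:
  unify Bool ~ Bool
\x._ : a -> Bool
\y._ : b -> Bool
  unify a -> Bool ~ b -> Bool
  unify a ~ b
  unify Bool ~ Bool
\z._ : c -> Int
  unify b -> Bool ~ (c -> Int) -> d
  unify b ~ c -> Int
  unify Bool ~ d
_ _ : Bool
  unify Bool ~ Bool
let u : Int
w : f
\w._ : f -> f
\v._ : e -> f -> f
p : g
\p._ : g -> g
  unify g -> g ~ Bool -> h
  unify g ~ Bool
  unify Bool ~ h
_ _ : Bool
  unify e -> f -> f ~ Bool -> i
  unify e ~ Bool
  unify f -> f ~ i
_ _ : f -> f
  unify Bool ~ Bool
  unify Bool ~ Bool
let q : Bool
q : Bool
  unify Bool ~ Bool
r : j
\r._ : j -> j
\s._ : k -> Int
  unify j -> j ~ k -> Int
  unify j ~ k
  unify k ~ Int
  unify f -> f ~ Int -> Int
  unify f ~ Int
  unify Int ~ Int
let t : Int
\a._ : l -> Bool
\b._ : m -> Int
  unify l -> Bool ~ (m -> Int) -> n
  unify l ~ m -> Int
  unify Bool ~ n
_ _ : Bool
  unify Bool ~ Bool
  unify Bool ~ Bool
  unify Int ~ Int
  unify Int ~ Int
  unify Int ~ Int
  unify Int ~ Int
  unify Int ~ Int
  unify Int ~ Int
  unify Int -> Int ~ Int -> o
  unify Int ~ Int
  unify Int ~ o
_ _ : Int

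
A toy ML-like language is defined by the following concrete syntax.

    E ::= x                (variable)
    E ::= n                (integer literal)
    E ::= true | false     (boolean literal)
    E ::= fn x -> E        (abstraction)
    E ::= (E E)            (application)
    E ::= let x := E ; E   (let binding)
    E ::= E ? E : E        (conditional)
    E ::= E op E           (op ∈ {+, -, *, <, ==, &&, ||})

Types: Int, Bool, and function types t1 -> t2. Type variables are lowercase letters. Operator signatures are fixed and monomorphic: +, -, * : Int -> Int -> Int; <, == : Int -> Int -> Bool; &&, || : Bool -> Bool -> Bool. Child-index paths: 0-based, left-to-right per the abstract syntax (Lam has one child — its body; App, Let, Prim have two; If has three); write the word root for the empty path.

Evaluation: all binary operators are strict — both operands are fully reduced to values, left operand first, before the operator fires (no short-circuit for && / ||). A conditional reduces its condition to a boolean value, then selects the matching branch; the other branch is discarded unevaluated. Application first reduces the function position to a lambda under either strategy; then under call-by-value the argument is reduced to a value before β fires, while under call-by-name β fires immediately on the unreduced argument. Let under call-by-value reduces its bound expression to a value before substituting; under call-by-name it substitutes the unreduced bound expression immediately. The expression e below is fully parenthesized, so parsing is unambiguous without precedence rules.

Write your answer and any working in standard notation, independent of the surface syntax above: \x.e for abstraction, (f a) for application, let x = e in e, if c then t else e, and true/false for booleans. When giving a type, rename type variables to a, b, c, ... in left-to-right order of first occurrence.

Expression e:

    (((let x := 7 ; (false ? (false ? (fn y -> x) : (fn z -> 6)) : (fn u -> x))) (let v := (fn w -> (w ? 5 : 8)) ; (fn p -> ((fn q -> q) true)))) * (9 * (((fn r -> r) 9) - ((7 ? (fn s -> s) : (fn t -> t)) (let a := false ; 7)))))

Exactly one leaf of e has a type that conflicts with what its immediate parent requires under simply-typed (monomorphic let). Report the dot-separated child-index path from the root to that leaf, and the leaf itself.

Derivation:
let x : Int
  unify Bool ~ Bool
  unify Bool ~ Bool
x : Int
\y._ : a -> Int
\z._ : b -> Int
  unify a -> Int ~ b -> Int
  unify a ~ b
  unify Int ~ Int
x : Int
\u._ : c -> Int
  unify b -> Int ~ c -> Int
  unify b ~ c
  unify Int ~ Int
w : d
  unify d ~ Bool
  unify Int ~ Int
\w._ : Bool -> Int
let v : Bool -> Int
q : f
\q._ : f -> f
  unify f -> f ~ Bool -> g
  unify f ~ Bool
  unify Bool ~ g
_ _ : Bool
\p._ : e -> Bool
  unify c -> Int ~ (e -> Bool) -> h
  unify c ~ e -> Bool
  unify Int ~ h
_ _ : Int
  unify Int ~ Int
  unify Int ~ Int
r : i
\r._ : i -> i
  unify i -> i ~ Int -> j
  unify i ~ Int
  unify Int ~ j
_ _ : Int
  unify Int ~ Int
  unify Int ~ Bool
  FAIL: mismatch Int ~ Bool

Answer: 1.1.1.0.0 : 7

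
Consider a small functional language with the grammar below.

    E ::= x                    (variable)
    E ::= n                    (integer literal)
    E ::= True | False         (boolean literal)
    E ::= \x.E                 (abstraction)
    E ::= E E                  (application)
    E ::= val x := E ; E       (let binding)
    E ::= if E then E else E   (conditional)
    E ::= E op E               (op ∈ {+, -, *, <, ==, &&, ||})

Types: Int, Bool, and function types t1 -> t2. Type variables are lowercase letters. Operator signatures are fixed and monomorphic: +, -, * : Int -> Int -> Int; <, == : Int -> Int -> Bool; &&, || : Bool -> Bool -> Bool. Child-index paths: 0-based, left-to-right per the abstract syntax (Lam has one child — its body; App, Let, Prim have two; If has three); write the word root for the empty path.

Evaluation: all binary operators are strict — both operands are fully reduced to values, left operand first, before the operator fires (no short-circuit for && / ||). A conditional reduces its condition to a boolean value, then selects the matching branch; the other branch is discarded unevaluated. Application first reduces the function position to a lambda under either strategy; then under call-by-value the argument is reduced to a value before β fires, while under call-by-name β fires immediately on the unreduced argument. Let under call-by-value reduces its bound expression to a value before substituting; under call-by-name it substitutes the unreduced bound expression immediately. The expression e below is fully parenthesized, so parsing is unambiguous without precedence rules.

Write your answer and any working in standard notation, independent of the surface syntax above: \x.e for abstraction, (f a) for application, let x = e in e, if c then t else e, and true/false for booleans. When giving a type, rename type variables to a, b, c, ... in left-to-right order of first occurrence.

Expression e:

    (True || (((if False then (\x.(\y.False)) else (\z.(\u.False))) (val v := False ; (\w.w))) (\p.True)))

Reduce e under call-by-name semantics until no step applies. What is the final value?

Working:
step 0: (true || (((if false then (\x.(\y.false)) else (\z.(\u.false))) (let v = false in (\w.w))) (\p.true)))
step 1: [if@1.0.0] (true || (((\z.(\u.false)) (let v = false in (\w.w))) (\p.true)))
step 2: [beta@1.0] (true || ((\u.false) (\p.true)))
step 3: [beta@1] (true || false)
step 4: [delta@root] true

Answer: true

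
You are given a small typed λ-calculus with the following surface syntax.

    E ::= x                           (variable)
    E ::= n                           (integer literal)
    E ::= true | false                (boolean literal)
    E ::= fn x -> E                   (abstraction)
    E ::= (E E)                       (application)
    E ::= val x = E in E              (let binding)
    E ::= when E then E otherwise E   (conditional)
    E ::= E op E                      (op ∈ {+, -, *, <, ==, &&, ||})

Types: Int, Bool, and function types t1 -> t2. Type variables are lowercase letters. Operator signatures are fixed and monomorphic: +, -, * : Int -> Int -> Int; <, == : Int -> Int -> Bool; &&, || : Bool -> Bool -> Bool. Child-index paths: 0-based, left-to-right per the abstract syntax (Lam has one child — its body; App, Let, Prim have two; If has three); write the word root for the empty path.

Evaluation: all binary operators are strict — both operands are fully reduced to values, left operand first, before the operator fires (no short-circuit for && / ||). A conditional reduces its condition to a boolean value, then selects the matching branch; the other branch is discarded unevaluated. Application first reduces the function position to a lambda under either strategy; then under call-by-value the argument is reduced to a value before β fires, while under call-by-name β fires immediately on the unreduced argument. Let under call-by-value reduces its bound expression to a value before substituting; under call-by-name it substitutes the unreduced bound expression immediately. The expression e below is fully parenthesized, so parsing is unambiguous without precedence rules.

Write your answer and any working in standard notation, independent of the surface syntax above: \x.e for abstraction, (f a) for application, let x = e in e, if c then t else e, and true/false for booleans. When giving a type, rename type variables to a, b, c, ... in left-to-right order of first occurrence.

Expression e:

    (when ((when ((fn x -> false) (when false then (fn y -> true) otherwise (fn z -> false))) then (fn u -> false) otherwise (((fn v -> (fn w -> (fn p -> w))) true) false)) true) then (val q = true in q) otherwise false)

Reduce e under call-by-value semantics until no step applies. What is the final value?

Working:
step 0: (if ((if ((\x.false) (if false then (\y.true) else (\z.false))) then (\u.false) else (((\v.(\w.(\p.w))) true) false)) true) then (let q = true in q) else false)
step 1: [if@0.0.0.1] (if ((if ((\x.false) (\z.false)) then (\u.false) else (((\v.(\w.(\p.w))) true) false)) true) then (let q = true in q) else false)
step 2: [beta@0.0.0] (if ((if false then (\u.false) else (((\v.(\w.(\p.w))) true) false)) true) then (let q = true in q) else false)
step 3: [if@0.0] (if ((((\v.(\w.(\p.w))) true) false) true) then (let q = true in q) else false)
step 4: [beta@0.0.0] (if (((\w.(\p.w)) false) true) then (let q = true in q) else false)
step 5: [beta@0.0] (if ((\p.false) true) then (let q = true in q) else false)
step 6: [beta@0] (if false then (let q = true in q) else false)
step 7: [if@root] false

Answer: false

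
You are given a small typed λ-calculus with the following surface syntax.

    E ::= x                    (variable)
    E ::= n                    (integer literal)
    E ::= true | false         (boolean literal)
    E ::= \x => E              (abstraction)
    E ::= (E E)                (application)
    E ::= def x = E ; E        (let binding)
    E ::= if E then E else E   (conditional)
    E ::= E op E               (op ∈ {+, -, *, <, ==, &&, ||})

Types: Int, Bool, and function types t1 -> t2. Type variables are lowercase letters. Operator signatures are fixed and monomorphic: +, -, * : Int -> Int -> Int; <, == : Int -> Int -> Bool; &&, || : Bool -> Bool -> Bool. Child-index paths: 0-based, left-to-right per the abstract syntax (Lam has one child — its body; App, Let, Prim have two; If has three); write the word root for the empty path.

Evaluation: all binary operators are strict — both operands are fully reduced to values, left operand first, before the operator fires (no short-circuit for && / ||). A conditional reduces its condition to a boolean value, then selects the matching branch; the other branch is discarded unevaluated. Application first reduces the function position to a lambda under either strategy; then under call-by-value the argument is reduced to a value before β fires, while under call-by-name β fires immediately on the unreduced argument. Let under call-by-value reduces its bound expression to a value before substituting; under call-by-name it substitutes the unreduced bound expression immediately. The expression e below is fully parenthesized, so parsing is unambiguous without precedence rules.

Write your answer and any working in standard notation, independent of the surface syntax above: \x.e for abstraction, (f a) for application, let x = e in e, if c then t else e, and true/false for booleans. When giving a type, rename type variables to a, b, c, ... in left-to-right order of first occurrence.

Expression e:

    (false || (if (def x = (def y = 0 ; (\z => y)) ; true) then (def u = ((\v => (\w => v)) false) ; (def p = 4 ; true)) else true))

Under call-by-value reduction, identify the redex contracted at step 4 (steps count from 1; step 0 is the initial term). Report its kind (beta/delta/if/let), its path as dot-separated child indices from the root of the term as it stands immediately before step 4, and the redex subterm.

Working:
step 0: (false || (if (let x = (let y = 0 in (\z.y)) in true) then (let u = ((\v.(\w.v)) false) in (let p = 4 in true)) else true))
step 1: [let@1.0.0] (false || (if (let x = (\z.0) in true) then (let u = ((\v.(\w.v)) false) in (let p = 4 in true)) else true))
step 2: [let@1.0] (false || (if true then (let u = ((\v.(\w.v)) false) in (let p = 4 in true)) else true))
step 3: [if@1] (false || (let u = ((\v.(\w.v)) false) in (let p = 4 in true)))
step 4: [beta@1.0] (false || (let u = (\w.false) in (let p = 4 in true)))

Answer: beta at 1.0 : ((\v.(\w.v)) false)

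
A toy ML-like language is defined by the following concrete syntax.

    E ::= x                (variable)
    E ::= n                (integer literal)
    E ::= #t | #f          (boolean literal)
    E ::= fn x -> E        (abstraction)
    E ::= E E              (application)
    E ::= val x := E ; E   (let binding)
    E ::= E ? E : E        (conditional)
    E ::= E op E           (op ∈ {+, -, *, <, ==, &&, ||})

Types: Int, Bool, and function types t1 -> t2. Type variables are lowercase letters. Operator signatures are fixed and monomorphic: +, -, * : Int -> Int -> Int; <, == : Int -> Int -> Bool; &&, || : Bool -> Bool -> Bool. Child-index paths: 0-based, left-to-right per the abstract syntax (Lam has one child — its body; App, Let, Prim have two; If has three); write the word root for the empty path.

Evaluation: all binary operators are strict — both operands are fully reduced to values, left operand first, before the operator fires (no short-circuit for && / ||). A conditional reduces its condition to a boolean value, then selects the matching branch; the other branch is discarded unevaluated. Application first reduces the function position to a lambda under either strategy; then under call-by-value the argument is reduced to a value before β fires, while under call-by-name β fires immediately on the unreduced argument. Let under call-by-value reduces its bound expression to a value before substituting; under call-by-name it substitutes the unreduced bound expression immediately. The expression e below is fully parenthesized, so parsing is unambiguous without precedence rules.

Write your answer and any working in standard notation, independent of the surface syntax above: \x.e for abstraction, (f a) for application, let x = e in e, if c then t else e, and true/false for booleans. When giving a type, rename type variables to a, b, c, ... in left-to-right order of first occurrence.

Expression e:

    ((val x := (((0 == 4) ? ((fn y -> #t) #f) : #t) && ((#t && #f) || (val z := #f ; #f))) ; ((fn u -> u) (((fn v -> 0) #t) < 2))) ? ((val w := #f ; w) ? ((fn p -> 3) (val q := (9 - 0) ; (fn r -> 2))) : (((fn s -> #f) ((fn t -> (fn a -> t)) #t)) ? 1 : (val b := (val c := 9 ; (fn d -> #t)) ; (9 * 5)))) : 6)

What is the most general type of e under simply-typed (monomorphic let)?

Answer: Int

Derivation:
  unify Int ~ Int
  unify Int ~ Int
  unify Bool ~ Bool
\y._ : a -> Bool
  unify a -> Bool ~ Bool -> b
  unify a ~ Bool
  unify Bool ~ b
_ _ : Bool
  unify Bool ~ Bool
  unify Bool ~ Bool
  unify Bool ~ Bool
  unify Bool ~ Bool
  unify Bool ~ Bool
let z : Bool
  unify Bool ~ Bool
  unify Bool ~ Bool
let x : Bool
u : c
\u._ : c -> c
\v._ : d -> Int
  unify d -> Int ~ Bool -> e
  unify d ~ Bool
  unify Int ~ e
_ _ : Int
  unify Int ~ Int
  unify Int ~ Int
  unify c -> c ~ Bool -> f
  unify c ~ Bool
  unify Bool ~ f
_ _ : Bool
  unify Bool ~ Bool
let w : Bool
w : Bool
  unify Bool ~ Bool
\p._ : g -> Int
  unify Int ~ Int
  unify Int ~ Int
let q : Int
\r._ : h -> Int
  unify g -> Int ~ (h -> Int) -> i
  unify g ~ h -> Int
  unify Int ~ i
_ _ : Int
\s._ : j -> Bool
t : k
\a._ : l -> k
\t._ : k -> l -> k
  unify k -> l -> k ~ Bool -> m
  unify k ~ Bool
  unify l -> Bool ~ m
_ _ : l -> Bool
  unify j -> Bool ~ (l -> Bool) -> n
  unify j ~ l -> Bool
  unify Bool ~ n
_ _ : Bool
  unify Bool ~ Bool
let c : Int
\d._ : o -> Bool
let b : o -> Bool
  unify Int ~ Int
  unify Int ~ Int
  unify Int ~ Int
  unify Int ~ Int
  unify Int ~ Int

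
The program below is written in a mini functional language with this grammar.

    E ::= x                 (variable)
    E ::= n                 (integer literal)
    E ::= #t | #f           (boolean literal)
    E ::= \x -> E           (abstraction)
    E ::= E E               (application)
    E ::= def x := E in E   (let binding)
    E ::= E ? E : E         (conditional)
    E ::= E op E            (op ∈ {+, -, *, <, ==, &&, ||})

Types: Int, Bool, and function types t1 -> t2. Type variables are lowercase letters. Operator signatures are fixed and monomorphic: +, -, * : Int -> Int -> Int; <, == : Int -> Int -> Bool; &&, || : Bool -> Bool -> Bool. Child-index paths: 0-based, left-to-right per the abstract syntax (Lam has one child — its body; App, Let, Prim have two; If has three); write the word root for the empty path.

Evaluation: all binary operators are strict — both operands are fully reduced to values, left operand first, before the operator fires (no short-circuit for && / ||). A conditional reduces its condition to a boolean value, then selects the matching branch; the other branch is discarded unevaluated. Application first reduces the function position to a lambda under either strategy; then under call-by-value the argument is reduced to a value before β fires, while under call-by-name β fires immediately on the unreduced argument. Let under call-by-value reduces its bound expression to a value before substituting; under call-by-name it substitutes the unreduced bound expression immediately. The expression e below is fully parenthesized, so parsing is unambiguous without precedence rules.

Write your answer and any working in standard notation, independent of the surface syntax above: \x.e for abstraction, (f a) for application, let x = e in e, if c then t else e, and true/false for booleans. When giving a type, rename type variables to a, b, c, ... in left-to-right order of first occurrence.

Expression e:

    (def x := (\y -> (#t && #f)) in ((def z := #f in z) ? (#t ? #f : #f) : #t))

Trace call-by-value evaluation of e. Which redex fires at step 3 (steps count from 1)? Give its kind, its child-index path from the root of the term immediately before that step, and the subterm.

Derivation:
step 0: (let x = (\y.(true && false)) in (if (let z = false in z) then (if true then false else false) else true))
step 1: [let@root] (if (let z = false in z) then (if true then false else false) else true)
step 2: [let@0] (if false then (if true then false else false) else true)
step 3: [if@root] true

Answer: if at root : (if false then (if true then false else false) else true)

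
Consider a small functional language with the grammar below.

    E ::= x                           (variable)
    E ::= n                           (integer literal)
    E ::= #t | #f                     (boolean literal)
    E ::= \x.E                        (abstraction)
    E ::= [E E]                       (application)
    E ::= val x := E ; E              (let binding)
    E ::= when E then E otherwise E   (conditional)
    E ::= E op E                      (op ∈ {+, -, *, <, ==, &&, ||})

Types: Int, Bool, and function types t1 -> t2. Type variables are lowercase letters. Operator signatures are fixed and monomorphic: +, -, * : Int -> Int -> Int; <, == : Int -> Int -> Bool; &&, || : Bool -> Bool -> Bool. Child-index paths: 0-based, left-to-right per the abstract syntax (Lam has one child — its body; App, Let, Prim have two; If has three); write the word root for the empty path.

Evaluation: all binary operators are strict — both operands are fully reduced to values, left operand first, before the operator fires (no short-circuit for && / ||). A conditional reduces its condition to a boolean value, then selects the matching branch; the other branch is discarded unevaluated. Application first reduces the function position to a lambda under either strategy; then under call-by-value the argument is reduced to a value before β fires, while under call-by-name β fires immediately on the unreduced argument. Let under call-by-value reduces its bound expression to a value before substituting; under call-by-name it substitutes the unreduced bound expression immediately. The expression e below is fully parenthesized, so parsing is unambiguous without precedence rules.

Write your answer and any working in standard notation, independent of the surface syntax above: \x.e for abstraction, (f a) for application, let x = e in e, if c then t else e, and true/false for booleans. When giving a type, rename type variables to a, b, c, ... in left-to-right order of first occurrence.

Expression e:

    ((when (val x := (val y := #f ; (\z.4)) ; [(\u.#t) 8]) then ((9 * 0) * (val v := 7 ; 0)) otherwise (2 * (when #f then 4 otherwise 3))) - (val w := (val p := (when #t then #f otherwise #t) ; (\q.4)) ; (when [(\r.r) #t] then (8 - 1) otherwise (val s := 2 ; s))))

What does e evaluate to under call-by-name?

Answer: -7

Derivation:
step 0: ((if (let x = (let y = false in (\z.4)) in ((\u.true) 8)) then ((9 * 0) * (let v = 7 in 0)) else (2 * (if false then 4 else 3))) - (let w = (let p = (if true then false else true) in (\q.4)) in (if ((\r.r) true) then (8 - 1) else (let s = 2 in s))))
step 1: [let@0.0] ((if ((\u.true) 8) then ((9 * 0) * (let v = 7 in 0)) else (2 * (if false then 4 else 3))) - (let w = (let p = (if true then false else true) in (\q.4)) in (if ((\r.r) true) then (8 - 1) else (let s = 2 in s))))
step 2: [beta@0.0] ((if true then ((9 * 0) * (let v = 7 in 0)) else (2 * (if false then 4 else 3))) - (let w = (let p = (if true then false else true) in (\q.4)) in (if ((\r.r) true) then (8 - 1) else (let s = 2 in s))))
step 3: [if@0] (((9 * 0) * (let v = 7 in 0)) - (let w = (let p = (if true then false else true) in (\q.4)) in (if ((\r.r) true) then (8 - 1) else (let s = 2 in s))))
step 4: [delta@0.0] ((0 * (let v = 7 in 0)) - (let w = (let p = (if true then false else true) in (\q.4)) in (if ((\r.r) true) then (8 - 1) else (let s = 2 in s))))
step 5: [let@0.1] ((0 * 0) - (let w = (let p = (if true then false else true) in (\q.4)) in (if ((\r.r) true) then (8 - 1) else (let s = 2 in s))))
step 6: [delta@0] (0 - (let w = (let p = (if true then false else true) in (\q.4)) in (if ((\r.r) true) then (8 - 1) else (let s = 2 in s))))
step 7: [let@1] (0 - (if ((\r.r) true) then (8 - 1) else (let s = 2 in s)))
step 8: [beta@1.0] (0 - (if true then (8 - 1) else (let s = 2 in s)))
step 9: [if@1] (0 - (8 - 1))
step 10: [delta@1] (0 - 7)
step 11: [delta@root] -7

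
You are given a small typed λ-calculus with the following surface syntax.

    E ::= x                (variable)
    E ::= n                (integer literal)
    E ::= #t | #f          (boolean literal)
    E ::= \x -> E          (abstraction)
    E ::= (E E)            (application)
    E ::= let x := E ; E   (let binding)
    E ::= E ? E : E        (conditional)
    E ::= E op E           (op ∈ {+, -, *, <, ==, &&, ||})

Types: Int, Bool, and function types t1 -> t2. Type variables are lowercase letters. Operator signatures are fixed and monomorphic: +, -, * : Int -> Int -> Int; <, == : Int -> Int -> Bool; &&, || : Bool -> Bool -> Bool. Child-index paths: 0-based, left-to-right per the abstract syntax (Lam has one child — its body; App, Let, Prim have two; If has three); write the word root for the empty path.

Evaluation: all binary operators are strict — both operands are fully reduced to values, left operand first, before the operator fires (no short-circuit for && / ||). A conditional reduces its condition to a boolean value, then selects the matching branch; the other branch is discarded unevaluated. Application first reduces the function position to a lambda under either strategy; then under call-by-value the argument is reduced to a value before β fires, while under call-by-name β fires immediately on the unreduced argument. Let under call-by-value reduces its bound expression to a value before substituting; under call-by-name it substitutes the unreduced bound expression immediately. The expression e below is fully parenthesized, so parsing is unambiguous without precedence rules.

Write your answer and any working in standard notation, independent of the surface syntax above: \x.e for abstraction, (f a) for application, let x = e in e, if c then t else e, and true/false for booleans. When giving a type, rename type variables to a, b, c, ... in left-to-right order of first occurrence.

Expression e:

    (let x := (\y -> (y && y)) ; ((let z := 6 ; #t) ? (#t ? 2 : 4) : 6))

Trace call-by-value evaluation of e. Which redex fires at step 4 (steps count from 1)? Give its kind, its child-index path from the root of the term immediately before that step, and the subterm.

Answer: if at root : (if true then 2 else 4)

Derivation:
step 0: (let x = (\y.(y && y)) in (if (let z = 6 in true) then (if true then 2 else 4) else 6))
step 1: [let@root] (if (let z = 6 in true) then (if true then 2 else 4) else 6)
step 2: [let@0] (if true then (if true then 2 else 4) else 6)
step 3: [if@root] (if true then 2 else 4)
step 4: [if@root] 2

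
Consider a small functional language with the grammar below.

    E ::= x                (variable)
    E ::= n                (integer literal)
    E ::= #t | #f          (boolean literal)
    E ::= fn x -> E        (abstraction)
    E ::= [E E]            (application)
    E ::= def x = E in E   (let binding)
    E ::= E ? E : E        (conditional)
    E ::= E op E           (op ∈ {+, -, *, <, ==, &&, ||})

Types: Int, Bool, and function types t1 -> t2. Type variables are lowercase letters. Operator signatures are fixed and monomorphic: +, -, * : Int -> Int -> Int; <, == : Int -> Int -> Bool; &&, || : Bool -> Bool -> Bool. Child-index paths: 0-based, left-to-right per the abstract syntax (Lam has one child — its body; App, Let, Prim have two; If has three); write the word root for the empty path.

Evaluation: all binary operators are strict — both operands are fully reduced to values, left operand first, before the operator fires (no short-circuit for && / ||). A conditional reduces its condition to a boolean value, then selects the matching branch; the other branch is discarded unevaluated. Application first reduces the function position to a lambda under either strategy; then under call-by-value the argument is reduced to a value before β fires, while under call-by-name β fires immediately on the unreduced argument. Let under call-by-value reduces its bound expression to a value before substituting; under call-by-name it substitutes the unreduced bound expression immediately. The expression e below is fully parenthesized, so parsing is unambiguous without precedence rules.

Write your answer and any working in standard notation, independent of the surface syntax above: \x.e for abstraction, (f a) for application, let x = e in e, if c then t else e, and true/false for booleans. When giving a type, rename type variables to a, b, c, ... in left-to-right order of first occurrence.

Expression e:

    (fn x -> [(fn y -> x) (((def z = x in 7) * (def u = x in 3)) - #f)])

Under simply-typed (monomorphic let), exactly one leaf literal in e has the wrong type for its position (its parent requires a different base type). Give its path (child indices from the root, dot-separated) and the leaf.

Answer: 0.1.1 : false

Trace:
x : a
\y._ : b -> a
x : a
let z : a
  unify Int ~ Int
x : a
let u : a
  unify Int ~ Int
  unify Int ~ Int
  unify Bool ~ Int
  FAIL: mismatch Bool ~ Int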